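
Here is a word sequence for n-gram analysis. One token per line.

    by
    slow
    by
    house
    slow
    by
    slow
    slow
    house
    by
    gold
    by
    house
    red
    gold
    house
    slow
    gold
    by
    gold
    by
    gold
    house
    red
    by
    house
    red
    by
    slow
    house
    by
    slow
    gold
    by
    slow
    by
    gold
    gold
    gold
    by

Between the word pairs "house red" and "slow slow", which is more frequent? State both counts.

"house red": 3 occurrences
"slow slow": 1 occurrence

"house red" (3 vs 1)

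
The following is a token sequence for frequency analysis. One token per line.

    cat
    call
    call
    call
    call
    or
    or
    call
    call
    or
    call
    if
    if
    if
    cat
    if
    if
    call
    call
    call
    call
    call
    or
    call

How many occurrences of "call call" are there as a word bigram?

Scanning the 23 overlapping bigram windows for "call call":
  position 2–3: call call
  position 3–4: call call
  position 4–5: call call
  position 8–9: call call
  position 18–19: call call
  position 19–20: call call
  position 20–21: call call
  position 21–22: call call

8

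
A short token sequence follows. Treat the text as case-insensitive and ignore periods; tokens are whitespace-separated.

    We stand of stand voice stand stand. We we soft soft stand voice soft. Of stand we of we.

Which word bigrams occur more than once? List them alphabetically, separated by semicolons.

Bigram counts meeting the condition (more than once):
  of stand: 2
  stand voice: 2
  stand we: 2

of stand; stand voice; stand we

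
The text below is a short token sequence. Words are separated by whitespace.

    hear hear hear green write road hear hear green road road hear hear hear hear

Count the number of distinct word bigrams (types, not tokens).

7

15 tokens → 14 bigram windows in total.
Repeated bigrams (each contributes count−1 duplicates):
  hear hear: 6
  hear green: 2
  road hear: 2
7 duplicate windows → 14 − 7 = 7 distinct.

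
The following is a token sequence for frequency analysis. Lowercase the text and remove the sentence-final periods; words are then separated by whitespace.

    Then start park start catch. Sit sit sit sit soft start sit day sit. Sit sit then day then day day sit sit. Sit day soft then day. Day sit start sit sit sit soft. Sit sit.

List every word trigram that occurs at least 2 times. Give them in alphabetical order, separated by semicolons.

Trigram counts meeting the condition (at least 2 times):
  day day sit: 2
  day sit sit: 2
  sit sit sit: 5
  sit sit soft: 2
  then day day: 2

day day sit; day sit sit; sit sit sit; sit sit soft; then day day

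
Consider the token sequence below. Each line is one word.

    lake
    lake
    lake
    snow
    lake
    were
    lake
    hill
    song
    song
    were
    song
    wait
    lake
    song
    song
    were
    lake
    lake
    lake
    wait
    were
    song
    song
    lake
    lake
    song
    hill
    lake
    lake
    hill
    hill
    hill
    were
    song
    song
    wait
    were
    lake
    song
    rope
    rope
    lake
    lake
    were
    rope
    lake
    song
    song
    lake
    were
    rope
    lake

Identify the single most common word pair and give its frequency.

"lake lake", 7 times

Bigram frequencies (highest first):
  lake lake: 7
  song song: 5
  lake song: 4
  lake were: 3
  were lake: 3
  were song: 3
  … (18 more, each ≤ 3)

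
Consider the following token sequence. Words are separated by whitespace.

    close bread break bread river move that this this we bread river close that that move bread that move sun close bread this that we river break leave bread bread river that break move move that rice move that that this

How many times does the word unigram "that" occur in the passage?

9

Scanning the 41 tokens for "that":
  position 7: that
  position 14: that
  position 15: that
  position 18: that
  position 24: that
  position 32: that
  position 36: that
  position 39: that
  position 40: that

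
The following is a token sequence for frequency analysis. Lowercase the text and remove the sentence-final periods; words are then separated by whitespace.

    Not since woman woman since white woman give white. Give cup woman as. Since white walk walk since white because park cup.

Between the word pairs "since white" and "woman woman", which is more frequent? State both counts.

"since white": 3 occurrences
"woman woman": 1 occurrence

"since white" (3 vs 1)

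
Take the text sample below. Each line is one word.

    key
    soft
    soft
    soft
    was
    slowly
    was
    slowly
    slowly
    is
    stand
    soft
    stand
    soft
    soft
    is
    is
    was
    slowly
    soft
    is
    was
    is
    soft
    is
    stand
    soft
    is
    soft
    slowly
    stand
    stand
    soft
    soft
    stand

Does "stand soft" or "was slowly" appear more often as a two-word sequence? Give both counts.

"stand soft": 4 occurrences
"was slowly": 3 occurrences

"stand soft" (4 vs 3)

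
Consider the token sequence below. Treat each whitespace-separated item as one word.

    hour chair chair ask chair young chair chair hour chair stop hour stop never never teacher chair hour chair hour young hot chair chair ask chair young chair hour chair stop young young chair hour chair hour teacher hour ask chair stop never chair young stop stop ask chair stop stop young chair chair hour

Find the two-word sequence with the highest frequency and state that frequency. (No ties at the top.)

"chair hour", 7 times

Bigram frequencies (highest first):
  chair hour: 7
  hour chair: 5
  chair chair: 4
  ask chair: 4
  young chair: 4
  chair stop: 4
  … (20 more, each ≤ 3)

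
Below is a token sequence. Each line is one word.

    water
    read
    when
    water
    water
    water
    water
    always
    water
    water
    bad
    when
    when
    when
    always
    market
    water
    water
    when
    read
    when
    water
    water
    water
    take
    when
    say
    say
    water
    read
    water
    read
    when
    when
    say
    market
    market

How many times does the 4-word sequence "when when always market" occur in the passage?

Scanning the 34 overlapping 4-gram windows for "when when always market":
  position 13–16: when when always market

1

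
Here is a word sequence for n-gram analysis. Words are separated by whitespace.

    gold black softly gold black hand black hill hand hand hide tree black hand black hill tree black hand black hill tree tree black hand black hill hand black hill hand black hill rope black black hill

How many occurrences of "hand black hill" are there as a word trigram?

Scanning the 35 overlapping trigram windows for "hand black hill":
  position 6–8: hand black hill
  position 14–16: hand black hill
  position 19–21: hand black hill
  position 25–27: hand black hill
  position 28–30: hand black hill
  position 31–33: hand black hill

6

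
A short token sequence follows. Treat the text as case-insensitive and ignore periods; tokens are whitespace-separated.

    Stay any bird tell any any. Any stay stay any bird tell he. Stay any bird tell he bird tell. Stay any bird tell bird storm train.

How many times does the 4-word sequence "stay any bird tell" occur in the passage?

Scanning the 24 overlapping 4-gram windows for "stay any bird tell":
  position 1–4: stay any bird tell
  position 9–12: stay any bird tell
  position 14–17: stay any bird tell
  position 21–24: stay any bird tell

4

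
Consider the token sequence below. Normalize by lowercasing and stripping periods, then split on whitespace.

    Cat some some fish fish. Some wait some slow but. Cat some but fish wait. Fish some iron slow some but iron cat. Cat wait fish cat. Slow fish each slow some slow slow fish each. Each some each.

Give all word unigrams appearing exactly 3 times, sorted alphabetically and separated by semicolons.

Unigram counts meeting the condition (exactly 3 times):
  but: 3
  wait: 3

but; wait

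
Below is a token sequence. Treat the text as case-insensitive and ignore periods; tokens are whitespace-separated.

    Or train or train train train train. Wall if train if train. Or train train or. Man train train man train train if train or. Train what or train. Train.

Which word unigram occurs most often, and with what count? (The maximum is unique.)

Unigram frequencies (highest first):
  train: 17
  or: 6
  if: 3
  man: 2
  wall: 1
  what: 1

"train", 17 times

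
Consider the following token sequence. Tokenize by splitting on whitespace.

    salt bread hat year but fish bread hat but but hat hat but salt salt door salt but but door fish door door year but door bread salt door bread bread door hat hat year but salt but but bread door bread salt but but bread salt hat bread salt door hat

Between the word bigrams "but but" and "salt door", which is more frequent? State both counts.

"but but": 4 occurrences
"salt door": 3 occurrences

"but but" (4 vs 3)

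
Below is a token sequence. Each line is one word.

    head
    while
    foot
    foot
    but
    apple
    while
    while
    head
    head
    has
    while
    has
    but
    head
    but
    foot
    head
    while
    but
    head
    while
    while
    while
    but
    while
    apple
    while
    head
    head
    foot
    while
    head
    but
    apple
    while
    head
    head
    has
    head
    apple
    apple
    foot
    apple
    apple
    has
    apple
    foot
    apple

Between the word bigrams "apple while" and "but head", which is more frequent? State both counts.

"apple while": 3 occurrences
"but head": 2 occurrences

"apple while" (3 vs 2)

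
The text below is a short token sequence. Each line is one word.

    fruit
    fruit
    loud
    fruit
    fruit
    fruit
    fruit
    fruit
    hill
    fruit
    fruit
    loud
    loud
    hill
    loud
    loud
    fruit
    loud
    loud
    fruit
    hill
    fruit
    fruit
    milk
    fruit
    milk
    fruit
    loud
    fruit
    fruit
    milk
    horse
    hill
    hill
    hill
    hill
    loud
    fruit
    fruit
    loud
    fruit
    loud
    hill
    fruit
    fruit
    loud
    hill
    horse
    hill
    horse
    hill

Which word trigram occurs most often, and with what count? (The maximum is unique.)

Trigram frequencies (highest first):
  fruit fruit loud: 4
  fruit loud fruit: 3
  loud fruit fruit: 3
  fruit fruit fruit: 3
  hill fruit fruit: 3
  fruit hill fruit: 2
  … (23 more, each ≤ 2)

"fruit fruit loud", 4 times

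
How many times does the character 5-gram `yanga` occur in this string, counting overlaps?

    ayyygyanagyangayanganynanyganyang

Sliding a length-5 window over the 33 characters (29 positions):
  position 11–15: yanga
  position 16–20: yanga

2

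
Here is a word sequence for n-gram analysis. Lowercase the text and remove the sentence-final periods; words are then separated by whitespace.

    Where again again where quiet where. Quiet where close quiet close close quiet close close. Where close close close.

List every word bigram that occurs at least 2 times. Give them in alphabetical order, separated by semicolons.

close close; close quiet; quiet close; quiet where; where close; where quiet

Bigram counts meeting the condition (at least 2 times):
  close close: 4
  close quiet: 2
  quiet close: 2
  quiet where: 2
  where close: 2
  where quiet: 2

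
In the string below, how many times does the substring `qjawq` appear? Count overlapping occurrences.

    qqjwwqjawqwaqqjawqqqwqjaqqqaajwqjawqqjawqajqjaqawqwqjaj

Sliding a length-5 window over the 55 characters (51 positions):
  position 6–10: qjawq
  position 14–18: qjawq
  position 32–36: qjawq
  position 37–41: qjawq

4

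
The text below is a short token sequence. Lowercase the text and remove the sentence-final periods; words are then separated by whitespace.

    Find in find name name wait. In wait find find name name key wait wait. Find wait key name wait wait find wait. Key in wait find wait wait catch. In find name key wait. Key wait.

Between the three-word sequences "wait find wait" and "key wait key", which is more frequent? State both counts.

"wait find wait" (3 vs 1)

"wait find wait": 3 occurrences
"key wait key": 1 occurrence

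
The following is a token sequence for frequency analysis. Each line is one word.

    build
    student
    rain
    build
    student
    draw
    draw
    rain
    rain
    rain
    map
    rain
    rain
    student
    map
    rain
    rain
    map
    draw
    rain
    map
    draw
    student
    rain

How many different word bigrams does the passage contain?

13

24 tokens → 23 bigram windows in total.
Repeated bigrams (each contributes count−1 duplicates):
  rain rain: 4
  rain map: 3
  build student: 2
  draw rain: 2
  map draw: 2
  map rain: 2
  student rain: 2
10 duplicate windows → 23 − 10 = 13 distinct.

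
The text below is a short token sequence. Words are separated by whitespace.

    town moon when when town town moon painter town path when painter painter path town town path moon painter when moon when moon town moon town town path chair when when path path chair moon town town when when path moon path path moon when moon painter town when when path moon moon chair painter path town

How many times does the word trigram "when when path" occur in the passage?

3

Scanning the 55 overlapping trigram windows for "when when path":
  position 30–32: when when path
  position 38–40: when when path
  position 49–51: when when path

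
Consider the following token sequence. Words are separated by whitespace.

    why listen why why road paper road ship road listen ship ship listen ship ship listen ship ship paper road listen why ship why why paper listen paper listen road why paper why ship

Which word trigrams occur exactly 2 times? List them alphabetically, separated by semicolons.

Trigram counts meeting the condition (exactly 2 times):
  ship listen ship: 2
  ship ship listen: 2

ship listen ship; ship ship listen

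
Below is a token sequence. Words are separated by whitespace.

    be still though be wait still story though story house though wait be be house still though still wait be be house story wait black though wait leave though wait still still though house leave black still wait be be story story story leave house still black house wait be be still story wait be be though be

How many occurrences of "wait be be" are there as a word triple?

Scanning the 56 overlapping trigram windows for "wait be be":
  position 12–14: wait be be
  position 19–21: wait be be
  position 38–40: wait be be
  position 49–51: wait be be
  position 54–56: wait be be

5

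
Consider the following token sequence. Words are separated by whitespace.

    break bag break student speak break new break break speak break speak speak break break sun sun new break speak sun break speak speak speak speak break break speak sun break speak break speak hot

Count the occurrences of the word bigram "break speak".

Scanning the 34 overlapping bigram windows for "break speak":
  position 9–10: break speak
  position 11–12: break speak
  position 19–20: break speak
  position 22–23: break speak
  position 28–29: break speak
  position 31–32: break speak
  position 33–34: break speak

7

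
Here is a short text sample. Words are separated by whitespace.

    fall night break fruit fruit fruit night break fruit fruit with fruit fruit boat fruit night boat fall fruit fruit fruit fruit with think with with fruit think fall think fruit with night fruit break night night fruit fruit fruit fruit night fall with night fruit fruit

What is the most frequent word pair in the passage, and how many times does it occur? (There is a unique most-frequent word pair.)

"fruit fruit", 11 times

Bigram frequencies (highest first):
  fruit fruit: 11
  fruit night: 3
  fruit with: 3
  night fruit: 3
  night break: 2
  break fruit: 2
  … (20 more, each ≤ 2)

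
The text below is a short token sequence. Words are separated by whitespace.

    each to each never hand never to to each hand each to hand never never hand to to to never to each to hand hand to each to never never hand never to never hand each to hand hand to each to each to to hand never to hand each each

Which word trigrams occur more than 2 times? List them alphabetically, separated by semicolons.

Trigram counts meeting the condition (more than 2 times):
  each to hand: 3
  hand never to: 3
  to each to: 4

each to hand; hand never to; to each to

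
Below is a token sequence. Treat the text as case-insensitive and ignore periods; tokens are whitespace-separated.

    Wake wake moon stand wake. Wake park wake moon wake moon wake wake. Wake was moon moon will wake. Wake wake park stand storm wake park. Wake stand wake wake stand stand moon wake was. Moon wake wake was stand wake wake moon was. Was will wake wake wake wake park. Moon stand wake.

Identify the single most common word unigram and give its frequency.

Unigram frequencies (highest first):
  wake: 26
  moon: 9
  stand: 7
  was: 5
  park: 4
  will: 2
  … (1 more, each ≤ 1)

"wake", 26 times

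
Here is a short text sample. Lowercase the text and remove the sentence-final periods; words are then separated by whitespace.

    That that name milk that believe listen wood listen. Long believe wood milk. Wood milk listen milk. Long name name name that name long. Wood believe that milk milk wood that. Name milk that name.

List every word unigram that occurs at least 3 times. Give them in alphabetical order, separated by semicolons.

Unigram counts meeting the condition (at least 3 times):
  believe: 3
  listen: 3
  long: 3
  milk: 7
  name: 7
  that: 7
  wood: 5

believe; listen; long; milk; name; that; wood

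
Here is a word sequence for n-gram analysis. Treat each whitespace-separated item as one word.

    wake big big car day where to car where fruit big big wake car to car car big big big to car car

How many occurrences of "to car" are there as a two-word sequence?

3

Scanning the 22 overlapping bigram windows for "to car":
  position 7–8: to car
  position 15–16: to car
  position 21–22: to car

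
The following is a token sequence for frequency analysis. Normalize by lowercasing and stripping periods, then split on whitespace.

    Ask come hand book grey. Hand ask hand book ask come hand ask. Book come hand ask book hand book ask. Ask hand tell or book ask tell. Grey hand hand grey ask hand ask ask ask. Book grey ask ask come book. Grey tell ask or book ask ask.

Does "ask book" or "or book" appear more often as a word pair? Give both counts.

"ask book" (3 vs 2)

"ask book": 3 occurrences
"or book": 2 occurrences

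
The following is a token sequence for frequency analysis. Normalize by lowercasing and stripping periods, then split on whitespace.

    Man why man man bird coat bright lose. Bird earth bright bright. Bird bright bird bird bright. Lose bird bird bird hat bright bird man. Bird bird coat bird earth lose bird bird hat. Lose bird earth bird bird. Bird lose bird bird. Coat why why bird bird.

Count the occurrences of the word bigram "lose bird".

5

Scanning the 47 overlapping bigram windows for "lose bird":
  position 8–9: lose bird
  position 18–19: lose bird
  position 31–32: lose bird
  position 35–36: lose bird
  position 41–42: lose bird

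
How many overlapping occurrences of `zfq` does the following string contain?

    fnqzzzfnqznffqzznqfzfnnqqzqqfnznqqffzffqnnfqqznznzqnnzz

0

Sliding a length-3 window over the 55 characters (53 positions):
  (no match at any position)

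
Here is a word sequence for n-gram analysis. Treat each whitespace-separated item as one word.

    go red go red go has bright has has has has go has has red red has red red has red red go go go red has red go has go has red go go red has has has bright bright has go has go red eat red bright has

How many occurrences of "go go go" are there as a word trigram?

1

Scanning the 48 overlapping trigram windows for "go go go":
  position 23–25: go go go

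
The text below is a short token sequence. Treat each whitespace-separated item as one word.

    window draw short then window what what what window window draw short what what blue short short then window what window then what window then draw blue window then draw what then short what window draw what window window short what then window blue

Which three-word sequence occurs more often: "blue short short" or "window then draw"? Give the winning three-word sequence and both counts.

"blue short short": 1 occurrence
"window then draw": 2 occurrences

"window then draw" (2 vs 1)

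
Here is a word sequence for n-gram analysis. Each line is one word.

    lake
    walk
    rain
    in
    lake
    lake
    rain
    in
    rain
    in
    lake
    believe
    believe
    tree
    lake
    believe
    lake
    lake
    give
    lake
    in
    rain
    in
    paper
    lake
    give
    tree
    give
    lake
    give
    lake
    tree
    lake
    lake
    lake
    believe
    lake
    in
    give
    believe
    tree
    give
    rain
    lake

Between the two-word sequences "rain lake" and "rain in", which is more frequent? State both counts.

"rain lake": 1 occurrence
"rain in": 4 occurrences

"rain in" (4 vs 1)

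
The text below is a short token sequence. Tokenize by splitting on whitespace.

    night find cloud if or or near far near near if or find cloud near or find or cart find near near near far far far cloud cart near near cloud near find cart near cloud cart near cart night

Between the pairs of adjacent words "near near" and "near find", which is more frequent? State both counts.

"near near": 4 occurrences
"near find": 1 occurrence

"near near" (4 vs 1)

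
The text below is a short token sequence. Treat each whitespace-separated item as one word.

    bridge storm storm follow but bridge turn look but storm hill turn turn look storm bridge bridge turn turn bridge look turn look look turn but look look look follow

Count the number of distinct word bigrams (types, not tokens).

22

30 tokens → 29 bigram windows in total.
Repeated bigrams (each contributes count−1 duplicates):
  look look: 3
  turn look: 3
  bridge turn: 2
  look turn: 2
  turn turn: 2
7 duplicate windows → 29 − 7 = 22 distinct.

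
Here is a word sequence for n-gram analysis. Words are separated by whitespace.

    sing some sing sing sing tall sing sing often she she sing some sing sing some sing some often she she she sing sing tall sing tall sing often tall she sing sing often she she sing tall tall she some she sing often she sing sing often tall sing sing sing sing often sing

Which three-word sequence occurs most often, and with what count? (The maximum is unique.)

Trigram frequencies (highest first):
  sing sing often: 4
  sing some sing: 3
  sing sing sing: 3
  sing tall sing: 3
  sing often she: 3
  often she she: 3
  … (26 more, each ≤ 3)

"sing sing often", 4 times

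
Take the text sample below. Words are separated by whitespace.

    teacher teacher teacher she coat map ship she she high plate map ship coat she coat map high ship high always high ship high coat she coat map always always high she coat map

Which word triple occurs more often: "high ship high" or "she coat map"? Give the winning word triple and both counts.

"high ship high": 2 occurrences
"she coat map": 4 occurrences

"she coat map" (4 vs 2)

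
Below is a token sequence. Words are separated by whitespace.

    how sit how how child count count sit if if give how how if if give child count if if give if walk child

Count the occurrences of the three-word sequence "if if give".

Scanning the 22 overlapping trigram windows for "if if give":
  position 9–11: if if give
  position 14–16: if if give
  position 19–21: if if give

3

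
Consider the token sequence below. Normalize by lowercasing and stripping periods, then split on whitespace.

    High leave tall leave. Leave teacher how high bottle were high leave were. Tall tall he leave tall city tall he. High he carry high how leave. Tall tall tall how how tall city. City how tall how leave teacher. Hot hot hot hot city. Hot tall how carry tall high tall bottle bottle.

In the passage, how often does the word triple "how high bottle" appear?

Scanning the 52 overlapping trigram windows for "how high bottle":
  position 7–9: how high bottle

1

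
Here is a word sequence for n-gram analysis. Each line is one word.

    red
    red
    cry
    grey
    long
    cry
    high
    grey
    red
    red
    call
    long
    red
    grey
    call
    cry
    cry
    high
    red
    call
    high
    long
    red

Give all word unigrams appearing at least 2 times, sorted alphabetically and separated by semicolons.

Unigram counts meeting the condition (at least 2 times):
  call: 3
  cry: 4
  grey: 3
  high: 3
  long: 3
  red: 7

call; cry; grey; high; long; red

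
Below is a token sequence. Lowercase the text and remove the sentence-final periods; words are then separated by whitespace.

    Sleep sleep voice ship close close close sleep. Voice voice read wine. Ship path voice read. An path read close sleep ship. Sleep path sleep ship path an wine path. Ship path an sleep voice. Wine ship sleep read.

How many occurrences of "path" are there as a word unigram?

Scanning the 39 tokens for "path":
  position 14: path
  position 18: path
  position 24: path
  position 27: path
  position 30: path
  position 32: path

6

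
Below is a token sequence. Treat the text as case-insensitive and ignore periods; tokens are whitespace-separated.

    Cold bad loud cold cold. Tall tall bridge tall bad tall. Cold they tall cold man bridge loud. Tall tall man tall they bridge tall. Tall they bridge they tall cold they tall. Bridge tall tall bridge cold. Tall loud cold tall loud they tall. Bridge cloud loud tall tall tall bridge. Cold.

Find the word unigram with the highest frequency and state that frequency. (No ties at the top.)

Unigram frequencies (highest first):
  tall: 20
  cold: 9
  bridge: 8
  they: 6
  loud: 5
  bad: 2
  … (2 more, each ≤ 2)

"tall", 20 times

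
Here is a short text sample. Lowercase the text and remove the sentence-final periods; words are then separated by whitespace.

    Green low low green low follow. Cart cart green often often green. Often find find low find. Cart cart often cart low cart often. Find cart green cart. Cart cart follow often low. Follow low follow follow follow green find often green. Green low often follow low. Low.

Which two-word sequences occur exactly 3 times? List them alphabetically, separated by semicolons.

green low; low follow

Bigram counts meeting the condition (exactly 3 times):
  green low: 3
  low follow: 3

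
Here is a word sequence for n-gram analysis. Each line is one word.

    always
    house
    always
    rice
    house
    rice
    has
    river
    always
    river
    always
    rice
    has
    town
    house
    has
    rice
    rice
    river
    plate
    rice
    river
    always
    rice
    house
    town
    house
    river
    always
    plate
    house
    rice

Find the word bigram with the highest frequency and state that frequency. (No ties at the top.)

"river always", 4 times

Bigram frequencies (highest first):
  river always: 4
  always rice: 3
  rice house: 2
  house rice: 2
  rice has: 2
  town house: 2
  … (15 more, each ≤ 2)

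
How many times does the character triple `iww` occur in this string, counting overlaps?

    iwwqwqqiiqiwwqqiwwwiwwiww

5

Sliding a length-3 window over the 25 characters (23 positions):
  position 1–3: iww
  position 11–13: iww
  position 16–18: iww
  position 20–22: iww
  position 23–25: iww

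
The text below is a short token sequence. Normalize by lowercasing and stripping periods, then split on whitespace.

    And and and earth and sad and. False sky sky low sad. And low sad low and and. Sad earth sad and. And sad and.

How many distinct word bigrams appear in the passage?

15

25 tokens → 24 bigram windows in total.
Repeated bigrams (each contributes count−1 duplicates):
  and and: 4
  sad and: 4
  and sad: 3
  low sad: 2
9 duplicate windows → 24 − 9 = 15 distinct.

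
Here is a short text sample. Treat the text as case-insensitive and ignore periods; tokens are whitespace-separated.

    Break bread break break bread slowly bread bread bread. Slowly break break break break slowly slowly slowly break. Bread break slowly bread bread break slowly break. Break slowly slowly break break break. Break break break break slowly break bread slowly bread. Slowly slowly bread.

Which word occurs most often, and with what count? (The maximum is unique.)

Unigram frequencies (highest first):
  break: 20
  slowly: 13
  bread: 11

"break", 20 times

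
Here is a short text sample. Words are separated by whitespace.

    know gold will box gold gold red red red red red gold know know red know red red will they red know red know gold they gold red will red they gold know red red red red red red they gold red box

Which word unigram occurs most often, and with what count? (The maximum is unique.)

"red", 19 times

Unigram frequencies (highest first):
  red: 19
  gold: 8
  know: 7
  they: 4
  will: 3
  box: 2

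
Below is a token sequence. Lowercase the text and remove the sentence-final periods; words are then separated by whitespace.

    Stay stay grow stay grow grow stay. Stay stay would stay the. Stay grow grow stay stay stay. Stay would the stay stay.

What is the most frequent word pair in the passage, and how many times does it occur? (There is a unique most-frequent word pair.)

Bigram frequencies (highest first):
  stay stay: 7
  stay grow: 3
  grow stay: 3
  grow grow: 2
  stay would: 2
  the stay: 2
  … (3 more, each ≤ 1)

"stay stay", 7 times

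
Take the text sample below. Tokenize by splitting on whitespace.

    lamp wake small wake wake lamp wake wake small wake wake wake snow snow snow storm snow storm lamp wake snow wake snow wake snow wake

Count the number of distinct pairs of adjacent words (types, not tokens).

11

26 tokens → 25 bigram windows in total.
Repeated bigrams (each contributes count−1 duplicates):
  wake snow: 4
  wake wake: 4
  lamp wake: 3
  snow wake: 3
  small wake: 2
  snow snow: 2
  snow storm: 2
  wake small: 2
14 duplicate windows → 25 − 14 = 11 distinct.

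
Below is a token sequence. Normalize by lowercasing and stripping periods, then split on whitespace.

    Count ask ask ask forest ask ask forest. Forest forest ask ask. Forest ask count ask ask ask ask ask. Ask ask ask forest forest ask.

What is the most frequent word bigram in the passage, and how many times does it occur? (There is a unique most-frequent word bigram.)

"ask ask", 11 times

Bigram frequencies (highest first):
  ask ask: 11
  ask forest: 4
  forest ask: 4
  forest forest: 3
  count ask: 2
  ask count: 1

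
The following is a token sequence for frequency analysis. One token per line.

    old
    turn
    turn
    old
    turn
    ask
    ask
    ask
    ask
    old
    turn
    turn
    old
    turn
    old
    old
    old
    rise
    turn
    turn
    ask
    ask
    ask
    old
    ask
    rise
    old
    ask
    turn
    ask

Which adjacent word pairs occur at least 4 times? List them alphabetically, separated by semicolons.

Bigram counts meeting the condition (at least 4 times):
  ask ask: 5
  old turn: 4

ask ask; old turn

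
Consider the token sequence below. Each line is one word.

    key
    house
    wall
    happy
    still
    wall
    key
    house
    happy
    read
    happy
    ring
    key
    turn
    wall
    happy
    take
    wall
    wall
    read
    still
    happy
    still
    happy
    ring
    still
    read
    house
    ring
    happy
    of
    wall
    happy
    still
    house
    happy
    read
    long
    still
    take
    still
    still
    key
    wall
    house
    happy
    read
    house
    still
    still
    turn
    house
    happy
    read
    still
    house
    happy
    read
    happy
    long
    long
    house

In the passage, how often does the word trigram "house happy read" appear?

5

Scanning the 60 overlapping trigram windows for "house happy read":
  position 8–10: house happy read
  position 35–37: house happy read
  position 45–47: house happy read
  position 52–54: house happy read
  position 56–58: house happy read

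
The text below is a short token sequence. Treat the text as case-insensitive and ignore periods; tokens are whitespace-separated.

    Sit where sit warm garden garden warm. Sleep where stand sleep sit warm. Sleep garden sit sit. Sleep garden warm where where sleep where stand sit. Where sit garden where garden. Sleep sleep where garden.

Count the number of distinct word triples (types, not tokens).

31

35 tokens → 33 trigram windows in total.
Repeated trigrams (each contributes count−1 duplicates):
  sit where sit: 2
  sleep where stand: 2
2 duplicate windows → 33 − 2 = 31 distinct.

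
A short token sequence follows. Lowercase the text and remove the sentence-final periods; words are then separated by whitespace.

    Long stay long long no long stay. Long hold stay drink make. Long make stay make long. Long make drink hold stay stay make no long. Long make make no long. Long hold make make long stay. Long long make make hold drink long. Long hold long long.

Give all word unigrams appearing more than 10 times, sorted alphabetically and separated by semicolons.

long; make

Unigram counts meeting the condition (more than 10 times):
  long: 19
  make: 11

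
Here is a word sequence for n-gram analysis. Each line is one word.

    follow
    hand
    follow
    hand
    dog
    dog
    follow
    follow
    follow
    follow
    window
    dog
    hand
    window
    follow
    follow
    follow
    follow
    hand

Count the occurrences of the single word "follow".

10

Scanning the 19 tokens for "follow":
  position 1: follow
  position 3: follow
  position 7: follow
  position 8: follow
  position 9: follow
  position 10: follow
  position 15: follow
  position 16: follow
  position 17: follow
  position 18: follow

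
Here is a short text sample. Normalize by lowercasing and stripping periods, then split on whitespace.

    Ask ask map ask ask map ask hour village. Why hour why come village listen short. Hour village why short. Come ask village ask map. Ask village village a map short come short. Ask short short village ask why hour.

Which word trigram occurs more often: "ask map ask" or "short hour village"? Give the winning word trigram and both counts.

"ask map ask" (3 vs 1)

"ask map ask": 3 occurrences
"short hour village": 1 occurrence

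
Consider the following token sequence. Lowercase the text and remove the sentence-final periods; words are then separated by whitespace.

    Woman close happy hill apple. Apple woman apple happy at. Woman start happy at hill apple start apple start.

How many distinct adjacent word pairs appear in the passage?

19 tokens → 18 bigram windows in total.
Repeated bigrams (each contributes count−1 duplicates):
  apple start: 2
  happy at: 2
  hill apple: 2
3 duplicate windows → 18 − 3 = 15 distinct.

15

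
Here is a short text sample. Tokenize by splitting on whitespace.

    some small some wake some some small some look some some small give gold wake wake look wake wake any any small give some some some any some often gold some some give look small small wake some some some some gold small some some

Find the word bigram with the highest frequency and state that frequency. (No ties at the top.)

"some some", 9 times

Bigram frequencies (highest first):
  some some: 9
  some small: 3
  small some: 3
  wake some: 2
  small give: 2
  wake wake: 2
  … (23 more, each ≤ 1)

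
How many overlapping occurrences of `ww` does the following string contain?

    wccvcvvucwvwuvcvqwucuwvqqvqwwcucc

1

Sliding a length-2 window over the 33 characters (32 positions):
  position 28–29: ww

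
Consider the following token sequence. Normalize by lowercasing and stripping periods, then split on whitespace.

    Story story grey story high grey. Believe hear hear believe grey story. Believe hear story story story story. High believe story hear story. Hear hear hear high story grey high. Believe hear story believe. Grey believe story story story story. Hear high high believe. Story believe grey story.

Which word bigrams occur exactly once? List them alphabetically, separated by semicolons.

grey high; hear believe; high grey; high high; high story

Bigram counts meeting the condition (exactly once):
  grey high: 1
  hear believe: 1
  high grey: 1
  high high: 1
  high story: 1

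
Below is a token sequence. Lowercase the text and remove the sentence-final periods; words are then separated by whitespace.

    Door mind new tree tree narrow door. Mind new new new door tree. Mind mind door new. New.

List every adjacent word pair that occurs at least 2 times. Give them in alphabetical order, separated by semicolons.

Bigram counts meeting the condition (at least 2 times):
  door mind: 2
  mind new: 2
  new new: 3

door mind; mind new; new new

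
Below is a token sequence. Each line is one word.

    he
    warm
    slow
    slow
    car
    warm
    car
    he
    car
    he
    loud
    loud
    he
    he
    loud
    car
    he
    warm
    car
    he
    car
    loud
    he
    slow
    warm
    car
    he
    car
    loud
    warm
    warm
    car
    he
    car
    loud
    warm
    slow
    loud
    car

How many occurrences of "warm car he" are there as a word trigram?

Scanning the 37 overlapping trigram windows for "warm car he":
  position 6–8: warm car he
  position 18–20: warm car he
  position 25–27: warm car he
  position 31–33: warm car he

4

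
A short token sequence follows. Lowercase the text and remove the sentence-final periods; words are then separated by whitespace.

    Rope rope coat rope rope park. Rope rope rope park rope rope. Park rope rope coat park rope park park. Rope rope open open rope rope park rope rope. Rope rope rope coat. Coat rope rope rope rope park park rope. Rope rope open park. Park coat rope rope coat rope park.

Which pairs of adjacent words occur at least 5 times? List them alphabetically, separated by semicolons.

Bigram counts meeting the condition (at least 5 times):
  park rope: 7
  rope park: 7
  rope rope: 18

park rope; rope park; rope rope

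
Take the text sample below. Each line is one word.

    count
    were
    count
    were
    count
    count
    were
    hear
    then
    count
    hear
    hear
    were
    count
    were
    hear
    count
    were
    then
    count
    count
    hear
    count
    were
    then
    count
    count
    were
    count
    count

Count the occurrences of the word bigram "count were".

Scanning the 29 overlapping bigram windows for "count were":
  position 1–2: count were
  position 3–4: count were
  position 6–7: count were
  position 14–15: count were
  position 17–18: count were
  position 23–24: count were
  position 27–28: count were

7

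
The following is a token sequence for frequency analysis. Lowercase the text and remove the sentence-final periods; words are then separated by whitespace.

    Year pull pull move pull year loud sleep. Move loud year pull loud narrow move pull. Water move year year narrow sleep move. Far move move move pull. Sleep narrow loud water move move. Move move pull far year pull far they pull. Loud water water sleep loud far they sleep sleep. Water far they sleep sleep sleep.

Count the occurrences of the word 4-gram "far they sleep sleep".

2

Scanning the 55 overlapping 4-gram windows for "far they sleep sleep":
  position 49–52: far they sleep sleep
  position 54–57: far they sleep sleep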